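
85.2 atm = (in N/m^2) 8.633e+06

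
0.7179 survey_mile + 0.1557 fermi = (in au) 7.723e-09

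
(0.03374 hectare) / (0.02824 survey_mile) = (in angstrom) 7.424e+10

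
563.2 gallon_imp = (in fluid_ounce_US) 8.658e+04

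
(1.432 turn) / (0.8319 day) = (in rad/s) 0.0001252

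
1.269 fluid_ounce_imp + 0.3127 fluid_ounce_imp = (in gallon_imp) 0.009886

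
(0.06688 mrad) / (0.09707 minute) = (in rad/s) 1.148e-05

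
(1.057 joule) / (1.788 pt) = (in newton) 1676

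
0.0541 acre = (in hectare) 0.02189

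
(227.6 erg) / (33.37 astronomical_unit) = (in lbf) 1.025e-18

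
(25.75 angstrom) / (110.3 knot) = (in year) 1.439e-18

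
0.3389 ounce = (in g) 9.608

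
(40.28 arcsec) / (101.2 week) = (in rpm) 3.047e-11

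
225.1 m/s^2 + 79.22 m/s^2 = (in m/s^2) 304.3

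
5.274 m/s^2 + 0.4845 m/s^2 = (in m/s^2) 5.758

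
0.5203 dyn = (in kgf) 5.306e-07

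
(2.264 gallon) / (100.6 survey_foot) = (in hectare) 2.795e-08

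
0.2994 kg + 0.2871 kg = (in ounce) 20.69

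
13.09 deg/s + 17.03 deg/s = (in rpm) 5.02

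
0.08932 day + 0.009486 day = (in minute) 142.3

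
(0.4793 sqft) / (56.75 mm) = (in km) 0.0007846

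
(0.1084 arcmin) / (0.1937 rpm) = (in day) 1.799e-08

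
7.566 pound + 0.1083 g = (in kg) 3.432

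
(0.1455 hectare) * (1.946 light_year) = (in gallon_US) 7.076e+21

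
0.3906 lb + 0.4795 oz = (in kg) 0.1908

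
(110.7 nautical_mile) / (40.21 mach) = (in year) 4.748e-07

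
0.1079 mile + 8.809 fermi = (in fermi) 1.736e+17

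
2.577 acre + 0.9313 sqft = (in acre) 2.577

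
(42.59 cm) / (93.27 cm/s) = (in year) 1.448e-08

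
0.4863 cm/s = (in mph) 0.01088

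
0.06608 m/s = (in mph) 0.1478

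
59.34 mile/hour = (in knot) 51.57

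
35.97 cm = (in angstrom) 3.597e+09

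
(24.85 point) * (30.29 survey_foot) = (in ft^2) 0.8712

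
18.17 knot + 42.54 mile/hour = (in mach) 0.0833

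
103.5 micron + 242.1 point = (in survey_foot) 0.2805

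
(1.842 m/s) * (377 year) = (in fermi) 2.19e+25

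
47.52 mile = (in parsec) 2.478e-12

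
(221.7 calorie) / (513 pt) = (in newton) 5126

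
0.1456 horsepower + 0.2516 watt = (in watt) 108.8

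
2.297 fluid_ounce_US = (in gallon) 0.01795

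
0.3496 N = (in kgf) 0.03565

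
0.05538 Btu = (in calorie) 13.96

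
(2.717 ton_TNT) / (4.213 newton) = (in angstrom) 2.698e+19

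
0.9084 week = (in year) 0.01742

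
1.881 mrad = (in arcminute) 6.466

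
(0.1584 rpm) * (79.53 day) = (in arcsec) 2.351e+10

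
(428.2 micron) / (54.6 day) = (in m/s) 9.077e-11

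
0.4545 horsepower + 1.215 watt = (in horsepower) 0.4561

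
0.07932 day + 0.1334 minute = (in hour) 1.906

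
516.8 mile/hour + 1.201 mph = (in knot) 450.1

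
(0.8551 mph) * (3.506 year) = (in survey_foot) 1.387e+08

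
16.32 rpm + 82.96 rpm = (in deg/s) 595.7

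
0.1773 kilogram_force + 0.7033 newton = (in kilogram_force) 0.249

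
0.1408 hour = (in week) 0.0008381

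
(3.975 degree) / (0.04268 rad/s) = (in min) 0.02709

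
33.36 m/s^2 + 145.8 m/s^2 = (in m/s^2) 179.2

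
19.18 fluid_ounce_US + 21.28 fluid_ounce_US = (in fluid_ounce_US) 40.46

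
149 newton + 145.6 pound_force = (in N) 796.7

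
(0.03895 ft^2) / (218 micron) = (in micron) 1.66e+07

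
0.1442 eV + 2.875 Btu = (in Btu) 2.875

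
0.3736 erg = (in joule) 3.736e-08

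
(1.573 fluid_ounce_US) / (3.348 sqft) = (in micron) 149.6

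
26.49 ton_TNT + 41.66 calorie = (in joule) 1.108e+11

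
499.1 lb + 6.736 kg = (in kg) 233.1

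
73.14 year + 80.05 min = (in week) 3814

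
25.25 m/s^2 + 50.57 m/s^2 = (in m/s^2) 75.82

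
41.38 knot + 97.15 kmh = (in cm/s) 4827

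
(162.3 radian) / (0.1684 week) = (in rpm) 0.01522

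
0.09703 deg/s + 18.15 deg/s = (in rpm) 3.041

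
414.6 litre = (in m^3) 0.4146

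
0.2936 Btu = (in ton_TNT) 7.404e-08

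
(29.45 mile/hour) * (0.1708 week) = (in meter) 1.36e+06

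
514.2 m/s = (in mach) 1.51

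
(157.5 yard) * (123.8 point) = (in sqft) 67.7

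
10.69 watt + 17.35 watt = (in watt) 28.04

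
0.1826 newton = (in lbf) 0.04105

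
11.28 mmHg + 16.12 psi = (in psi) 16.34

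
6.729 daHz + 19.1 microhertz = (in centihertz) 6729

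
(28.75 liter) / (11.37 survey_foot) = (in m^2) 0.008296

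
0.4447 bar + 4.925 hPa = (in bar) 0.4496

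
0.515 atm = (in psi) 7.568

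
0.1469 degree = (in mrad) 2.564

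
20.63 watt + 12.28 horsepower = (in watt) 9178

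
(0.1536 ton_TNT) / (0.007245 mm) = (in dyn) 8.87e+18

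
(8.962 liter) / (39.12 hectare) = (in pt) 6.494e-05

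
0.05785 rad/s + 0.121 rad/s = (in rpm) 1.708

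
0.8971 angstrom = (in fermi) 8.971e+04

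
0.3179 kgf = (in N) 3.118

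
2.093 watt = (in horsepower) 0.002807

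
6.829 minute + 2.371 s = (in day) 0.00477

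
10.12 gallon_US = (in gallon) 10.12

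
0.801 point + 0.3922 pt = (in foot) 0.001381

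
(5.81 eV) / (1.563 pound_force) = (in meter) 1.339e-19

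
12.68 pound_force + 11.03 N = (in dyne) 6.743e+06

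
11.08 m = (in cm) 1108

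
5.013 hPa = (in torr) 3.76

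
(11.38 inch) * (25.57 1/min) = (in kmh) 0.4435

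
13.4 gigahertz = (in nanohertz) 1.34e+19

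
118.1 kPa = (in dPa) 1.181e+06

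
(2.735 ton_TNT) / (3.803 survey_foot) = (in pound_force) 2.219e+09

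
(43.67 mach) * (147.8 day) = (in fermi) 1.899e+26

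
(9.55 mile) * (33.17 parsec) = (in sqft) 1.693e+23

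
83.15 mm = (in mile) 5.167e-05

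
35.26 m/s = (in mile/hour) 78.87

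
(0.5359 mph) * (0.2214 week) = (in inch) 1.263e+06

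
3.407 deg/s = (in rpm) 0.5678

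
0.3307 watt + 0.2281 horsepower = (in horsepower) 0.2285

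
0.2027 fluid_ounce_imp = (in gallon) 0.001521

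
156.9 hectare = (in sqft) 1.689e+07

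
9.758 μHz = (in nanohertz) 9758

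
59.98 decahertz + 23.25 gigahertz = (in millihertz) 2.325e+13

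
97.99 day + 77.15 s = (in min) 1.411e+05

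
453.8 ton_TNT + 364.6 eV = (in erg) 1.899e+19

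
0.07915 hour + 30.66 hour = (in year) 0.003509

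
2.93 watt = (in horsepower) 0.003929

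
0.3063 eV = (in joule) 4.907e-20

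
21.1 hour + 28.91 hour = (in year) 0.005709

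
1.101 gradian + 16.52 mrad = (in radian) 0.03381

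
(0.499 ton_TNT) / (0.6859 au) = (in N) 0.02035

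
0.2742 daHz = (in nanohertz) 2.742e+09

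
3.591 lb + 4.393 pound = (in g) 3621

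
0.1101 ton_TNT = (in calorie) 1.101e+08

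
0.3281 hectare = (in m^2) 3281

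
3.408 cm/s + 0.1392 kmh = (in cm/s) 7.275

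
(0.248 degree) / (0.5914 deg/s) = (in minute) 0.006989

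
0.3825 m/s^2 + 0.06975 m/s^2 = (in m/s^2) 0.4523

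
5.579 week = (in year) 0.107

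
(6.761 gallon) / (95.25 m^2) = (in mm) 0.2687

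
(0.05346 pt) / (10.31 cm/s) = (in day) 2.117e-09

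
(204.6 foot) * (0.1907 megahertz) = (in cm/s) 1.189e+09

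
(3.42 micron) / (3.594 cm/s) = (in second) 9.516e-05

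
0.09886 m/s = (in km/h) 0.3559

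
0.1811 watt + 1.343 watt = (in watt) 1.524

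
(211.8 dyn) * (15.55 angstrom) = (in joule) 3.293e-12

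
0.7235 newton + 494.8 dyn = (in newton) 0.7284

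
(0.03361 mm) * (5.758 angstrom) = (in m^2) 1.935e-14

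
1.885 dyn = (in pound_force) 4.238e-06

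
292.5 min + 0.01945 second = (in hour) 4.875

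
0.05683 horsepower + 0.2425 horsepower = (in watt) 223.2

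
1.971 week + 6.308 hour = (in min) 2.025e+04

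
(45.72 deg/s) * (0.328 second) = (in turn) 0.04166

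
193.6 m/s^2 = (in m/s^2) 193.6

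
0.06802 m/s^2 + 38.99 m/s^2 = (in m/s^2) 39.06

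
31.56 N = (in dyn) 3.156e+06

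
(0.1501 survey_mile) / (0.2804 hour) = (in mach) 0.0007028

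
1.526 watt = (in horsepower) 0.002046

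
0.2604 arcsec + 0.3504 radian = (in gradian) 22.31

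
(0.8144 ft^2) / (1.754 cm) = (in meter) 4.314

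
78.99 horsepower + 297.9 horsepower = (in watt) 2.81e+05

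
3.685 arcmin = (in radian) 0.001072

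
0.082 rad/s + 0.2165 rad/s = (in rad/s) 0.2985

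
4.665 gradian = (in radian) 0.07328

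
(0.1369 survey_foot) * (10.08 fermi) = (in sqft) 4.527e-15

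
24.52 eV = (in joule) 3.929e-18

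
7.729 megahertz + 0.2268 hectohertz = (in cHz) 7.729e+08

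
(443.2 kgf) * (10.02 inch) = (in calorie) 264.4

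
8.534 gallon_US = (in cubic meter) 0.0323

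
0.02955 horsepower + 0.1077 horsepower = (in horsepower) 0.1372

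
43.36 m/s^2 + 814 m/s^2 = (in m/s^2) 857.4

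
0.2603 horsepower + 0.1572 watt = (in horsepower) 0.2605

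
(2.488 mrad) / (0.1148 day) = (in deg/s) 1.437e-05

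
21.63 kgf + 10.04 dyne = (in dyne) 2.121e+07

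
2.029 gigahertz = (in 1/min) 1.217e+11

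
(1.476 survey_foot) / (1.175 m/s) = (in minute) 0.006381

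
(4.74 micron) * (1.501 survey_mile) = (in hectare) 1.145e-06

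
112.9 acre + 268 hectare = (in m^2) 3.137e+06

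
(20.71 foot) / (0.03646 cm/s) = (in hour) 4.809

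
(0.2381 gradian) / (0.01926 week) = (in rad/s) 3.211e-07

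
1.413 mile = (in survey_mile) 1.413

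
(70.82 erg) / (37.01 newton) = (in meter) 1.914e-07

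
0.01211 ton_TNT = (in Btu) 4.802e+04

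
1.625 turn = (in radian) 10.21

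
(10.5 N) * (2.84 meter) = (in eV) 1.861e+20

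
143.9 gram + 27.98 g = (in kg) 0.1719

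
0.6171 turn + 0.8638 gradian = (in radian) 3.891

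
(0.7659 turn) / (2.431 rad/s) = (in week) 3.273e-06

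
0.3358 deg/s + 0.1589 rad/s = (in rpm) 1.573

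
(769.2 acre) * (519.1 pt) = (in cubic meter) 5.7e+05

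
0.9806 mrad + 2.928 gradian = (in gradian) 2.99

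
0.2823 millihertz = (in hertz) 0.0002823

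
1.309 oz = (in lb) 0.08181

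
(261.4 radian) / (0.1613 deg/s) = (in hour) 25.79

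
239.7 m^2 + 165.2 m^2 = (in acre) 0.1001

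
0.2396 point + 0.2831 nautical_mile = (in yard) 573.4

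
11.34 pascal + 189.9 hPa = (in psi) 2.756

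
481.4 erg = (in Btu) 4.563e-08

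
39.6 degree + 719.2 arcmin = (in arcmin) 3095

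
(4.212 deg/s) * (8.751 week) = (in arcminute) 1.338e+09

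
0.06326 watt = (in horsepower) 8.483e-05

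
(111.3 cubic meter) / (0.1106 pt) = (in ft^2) 3.07e+07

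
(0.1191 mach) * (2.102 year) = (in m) 2.688e+09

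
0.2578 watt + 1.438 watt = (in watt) 1.696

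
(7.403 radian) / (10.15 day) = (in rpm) 8.061e-05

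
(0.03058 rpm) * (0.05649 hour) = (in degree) 37.31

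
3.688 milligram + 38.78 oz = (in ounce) 38.78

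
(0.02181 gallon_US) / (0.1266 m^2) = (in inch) 0.02567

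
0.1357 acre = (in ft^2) 5911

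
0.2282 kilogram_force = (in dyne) 2.238e+05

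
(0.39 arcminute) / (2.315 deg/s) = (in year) 8.903e-11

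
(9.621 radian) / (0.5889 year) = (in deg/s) 2.968e-05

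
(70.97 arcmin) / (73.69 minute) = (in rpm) 4.459e-05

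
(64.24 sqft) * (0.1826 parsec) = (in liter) 3.363e+19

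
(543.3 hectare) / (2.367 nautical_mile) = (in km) 1.239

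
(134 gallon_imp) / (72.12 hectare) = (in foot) 2.771e-06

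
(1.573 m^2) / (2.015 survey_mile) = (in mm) 0.4851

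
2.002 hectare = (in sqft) 2.155e+05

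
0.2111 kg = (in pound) 0.4654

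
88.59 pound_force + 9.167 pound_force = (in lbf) 97.76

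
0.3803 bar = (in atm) 0.3753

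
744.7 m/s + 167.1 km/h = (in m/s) 791.1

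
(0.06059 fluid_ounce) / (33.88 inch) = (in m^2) 2.082e-06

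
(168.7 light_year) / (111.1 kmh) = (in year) 1.64e+09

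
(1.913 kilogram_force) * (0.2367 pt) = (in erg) 1.567e+04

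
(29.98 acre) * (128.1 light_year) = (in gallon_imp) 3.234e+25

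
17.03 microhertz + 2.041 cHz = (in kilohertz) 2.043e-05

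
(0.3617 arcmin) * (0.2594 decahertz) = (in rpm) 0.002606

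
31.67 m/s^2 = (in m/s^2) 31.67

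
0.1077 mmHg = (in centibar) 0.01436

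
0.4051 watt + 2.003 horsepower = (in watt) 1494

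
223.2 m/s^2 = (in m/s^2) 223.2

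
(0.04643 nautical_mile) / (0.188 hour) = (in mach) 0.0003731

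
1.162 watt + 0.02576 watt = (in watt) 1.188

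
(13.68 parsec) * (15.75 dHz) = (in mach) 1.953e+15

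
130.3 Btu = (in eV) 8.58e+23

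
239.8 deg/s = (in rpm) 39.97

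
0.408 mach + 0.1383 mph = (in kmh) 500.3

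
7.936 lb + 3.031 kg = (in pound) 14.62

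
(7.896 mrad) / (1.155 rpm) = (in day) 7.556e-07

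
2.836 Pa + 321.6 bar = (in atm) 317.4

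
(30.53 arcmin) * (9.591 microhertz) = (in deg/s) 4.88e-06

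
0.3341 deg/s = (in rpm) 0.05568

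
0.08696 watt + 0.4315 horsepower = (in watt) 321.9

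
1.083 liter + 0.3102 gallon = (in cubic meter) 0.002257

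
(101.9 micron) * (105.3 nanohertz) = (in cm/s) 1.073e-09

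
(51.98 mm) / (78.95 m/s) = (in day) 7.62e-09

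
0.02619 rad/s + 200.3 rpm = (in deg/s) 1203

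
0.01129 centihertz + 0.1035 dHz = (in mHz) 10.46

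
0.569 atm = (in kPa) 57.65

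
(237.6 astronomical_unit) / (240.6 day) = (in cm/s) 1.71e+08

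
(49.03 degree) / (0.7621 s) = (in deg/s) 64.34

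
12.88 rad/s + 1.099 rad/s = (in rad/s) 13.98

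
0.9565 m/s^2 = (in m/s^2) 0.9565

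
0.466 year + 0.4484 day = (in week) 24.36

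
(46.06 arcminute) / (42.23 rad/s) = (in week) 5.246e-10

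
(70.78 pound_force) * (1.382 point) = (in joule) 0.1535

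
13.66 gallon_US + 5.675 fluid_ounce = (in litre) 51.88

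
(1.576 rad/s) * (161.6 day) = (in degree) 1.261e+09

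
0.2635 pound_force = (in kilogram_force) 0.1195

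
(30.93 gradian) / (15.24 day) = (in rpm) 3.523e-06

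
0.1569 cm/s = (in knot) 0.00305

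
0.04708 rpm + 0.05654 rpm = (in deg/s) 0.6217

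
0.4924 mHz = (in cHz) 0.04924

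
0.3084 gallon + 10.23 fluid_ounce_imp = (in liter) 1.458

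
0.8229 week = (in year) 0.01578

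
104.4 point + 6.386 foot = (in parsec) 6.427e-17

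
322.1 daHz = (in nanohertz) 3.221e+12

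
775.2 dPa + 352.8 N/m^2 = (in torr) 3.228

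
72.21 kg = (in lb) 159.2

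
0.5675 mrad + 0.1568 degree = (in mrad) 3.304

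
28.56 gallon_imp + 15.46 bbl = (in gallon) 683.6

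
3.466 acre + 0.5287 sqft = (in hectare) 1.403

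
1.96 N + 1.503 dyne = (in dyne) 1.96e+05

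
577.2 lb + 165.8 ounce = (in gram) 2.665e+05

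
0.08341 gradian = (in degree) 0.07507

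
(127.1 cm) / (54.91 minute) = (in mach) 1.133e-06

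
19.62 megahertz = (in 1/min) 1.177e+09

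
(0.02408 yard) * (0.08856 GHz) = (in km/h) 7.02e+06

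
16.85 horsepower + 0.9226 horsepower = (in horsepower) 17.77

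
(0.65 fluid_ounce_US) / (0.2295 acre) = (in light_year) 2.188e-24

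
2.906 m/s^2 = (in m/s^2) 2.906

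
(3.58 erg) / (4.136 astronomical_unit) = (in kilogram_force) 5.9e-20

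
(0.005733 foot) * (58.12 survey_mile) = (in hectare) 0.01634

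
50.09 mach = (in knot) 3.315e+04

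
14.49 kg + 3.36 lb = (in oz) 564.9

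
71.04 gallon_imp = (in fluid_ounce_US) 1.092e+04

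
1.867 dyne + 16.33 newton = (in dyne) 1.633e+06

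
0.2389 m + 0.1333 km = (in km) 0.1335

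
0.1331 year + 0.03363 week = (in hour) 1172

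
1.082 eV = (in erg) 1.734e-12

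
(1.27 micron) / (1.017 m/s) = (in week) 2.065e-12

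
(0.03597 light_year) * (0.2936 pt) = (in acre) 8.71e+06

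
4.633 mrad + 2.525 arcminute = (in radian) 0.005367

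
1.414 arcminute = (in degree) 0.02357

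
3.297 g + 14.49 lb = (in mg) 6.576e+06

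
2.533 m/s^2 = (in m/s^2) 2.533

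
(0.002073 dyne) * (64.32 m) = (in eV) 8.322e+12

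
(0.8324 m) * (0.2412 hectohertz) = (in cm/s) 2008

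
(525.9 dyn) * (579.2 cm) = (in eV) 1.901e+17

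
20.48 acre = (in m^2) 8.288e+04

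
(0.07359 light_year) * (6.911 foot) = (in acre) 3.624e+11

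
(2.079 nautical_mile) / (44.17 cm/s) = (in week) 0.01441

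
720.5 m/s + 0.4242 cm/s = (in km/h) 2594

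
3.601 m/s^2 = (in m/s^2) 3.601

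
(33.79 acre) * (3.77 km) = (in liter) 5.155e+11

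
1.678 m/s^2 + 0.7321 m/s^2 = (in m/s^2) 2.41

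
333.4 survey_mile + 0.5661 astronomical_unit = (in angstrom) 8.469e+20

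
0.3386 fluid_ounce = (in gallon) 0.002645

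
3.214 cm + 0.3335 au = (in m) 4.989e+10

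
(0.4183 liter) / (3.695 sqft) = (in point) 3.454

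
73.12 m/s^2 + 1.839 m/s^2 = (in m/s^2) 74.96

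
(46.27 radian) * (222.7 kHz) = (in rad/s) 1.03e+07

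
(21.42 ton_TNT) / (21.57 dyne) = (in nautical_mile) 2.243e+11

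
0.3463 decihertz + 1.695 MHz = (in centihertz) 1.695e+08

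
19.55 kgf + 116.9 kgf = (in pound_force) 300.8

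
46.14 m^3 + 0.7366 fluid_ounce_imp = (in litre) 4.614e+04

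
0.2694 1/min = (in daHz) 0.000449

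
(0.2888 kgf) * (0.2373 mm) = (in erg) 6721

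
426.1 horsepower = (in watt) 3.177e+05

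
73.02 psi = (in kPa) 503.5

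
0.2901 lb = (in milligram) 1.316e+05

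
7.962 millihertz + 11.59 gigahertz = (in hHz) 1.159e+08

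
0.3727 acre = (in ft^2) 1.623e+04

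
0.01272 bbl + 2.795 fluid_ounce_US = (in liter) 2.105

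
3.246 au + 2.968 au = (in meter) 9.296e+11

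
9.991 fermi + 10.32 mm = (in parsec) 3.344e-19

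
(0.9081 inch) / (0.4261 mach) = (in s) 0.000159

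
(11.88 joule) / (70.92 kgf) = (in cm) 1.708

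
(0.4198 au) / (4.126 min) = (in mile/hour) 5.675e+08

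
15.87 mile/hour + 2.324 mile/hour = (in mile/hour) 18.19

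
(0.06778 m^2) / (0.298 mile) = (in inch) 0.005564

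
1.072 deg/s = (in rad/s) 0.01871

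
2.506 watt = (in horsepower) 0.003361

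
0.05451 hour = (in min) 3.271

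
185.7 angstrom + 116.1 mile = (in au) 1.249e-06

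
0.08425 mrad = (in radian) 8.425e-05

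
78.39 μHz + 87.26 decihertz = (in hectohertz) 0.08726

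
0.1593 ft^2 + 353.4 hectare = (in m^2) 3.534e+06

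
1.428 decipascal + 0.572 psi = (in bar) 0.03944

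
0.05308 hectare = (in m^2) 530.8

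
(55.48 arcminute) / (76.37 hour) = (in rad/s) 5.87e-08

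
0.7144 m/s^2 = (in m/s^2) 0.7144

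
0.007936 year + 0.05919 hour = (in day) 2.899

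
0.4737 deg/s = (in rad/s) 0.008268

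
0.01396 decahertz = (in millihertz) 139.6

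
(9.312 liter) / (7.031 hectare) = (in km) 1.324e-10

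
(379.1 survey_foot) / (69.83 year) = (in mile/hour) 1.174e-07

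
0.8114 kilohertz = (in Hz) 811.4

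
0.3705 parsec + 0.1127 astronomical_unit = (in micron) 1.143e+22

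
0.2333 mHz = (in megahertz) 2.333e-10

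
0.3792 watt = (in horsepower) 0.0005085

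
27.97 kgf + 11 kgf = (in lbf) 85.91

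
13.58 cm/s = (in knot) 0.264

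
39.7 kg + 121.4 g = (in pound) 87.79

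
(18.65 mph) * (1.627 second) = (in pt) 3.845e+04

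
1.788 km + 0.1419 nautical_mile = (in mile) 1.274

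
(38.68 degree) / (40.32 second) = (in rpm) 0.1599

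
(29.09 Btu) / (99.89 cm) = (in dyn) 3.073e+09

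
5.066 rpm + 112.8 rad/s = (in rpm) 1082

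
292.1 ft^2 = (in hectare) 0.002714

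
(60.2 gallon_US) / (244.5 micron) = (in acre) 0.2303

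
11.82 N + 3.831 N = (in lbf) 3.518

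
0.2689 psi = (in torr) 13.91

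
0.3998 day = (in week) 0.05711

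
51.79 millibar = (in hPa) 51.79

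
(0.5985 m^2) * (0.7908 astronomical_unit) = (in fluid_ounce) 2.394e+15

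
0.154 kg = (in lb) 0.3395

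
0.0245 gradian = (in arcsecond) 79.38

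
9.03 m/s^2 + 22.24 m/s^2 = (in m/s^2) 31.27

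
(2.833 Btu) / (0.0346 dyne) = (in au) 0.05775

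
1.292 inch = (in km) 3.282e-05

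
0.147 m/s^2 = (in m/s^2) 0.147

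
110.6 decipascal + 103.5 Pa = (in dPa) 1146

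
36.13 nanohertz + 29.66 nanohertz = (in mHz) 6.579e-05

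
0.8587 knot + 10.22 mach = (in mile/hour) 7785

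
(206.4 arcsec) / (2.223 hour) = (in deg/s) 7.164e-06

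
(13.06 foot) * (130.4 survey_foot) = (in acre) 0.0391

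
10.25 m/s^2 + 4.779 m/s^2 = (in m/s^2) 15.03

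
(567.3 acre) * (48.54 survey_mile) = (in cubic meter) 1.793e+11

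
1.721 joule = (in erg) 1.721e+07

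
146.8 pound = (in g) 6.659e+04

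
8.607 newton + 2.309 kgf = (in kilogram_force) 3.187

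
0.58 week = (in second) 3.508e+05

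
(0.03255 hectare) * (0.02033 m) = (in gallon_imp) 1456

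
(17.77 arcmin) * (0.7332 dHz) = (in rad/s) 0.000379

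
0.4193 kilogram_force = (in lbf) 0.9244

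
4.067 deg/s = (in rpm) 0.6778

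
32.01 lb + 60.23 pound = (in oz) 1476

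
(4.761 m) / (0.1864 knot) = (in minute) 0.8275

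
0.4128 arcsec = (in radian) 2.001e-06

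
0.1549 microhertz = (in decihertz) 1.549e-06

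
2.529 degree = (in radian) 0.04414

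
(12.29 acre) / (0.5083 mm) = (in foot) 3.21e+08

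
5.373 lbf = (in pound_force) 5.373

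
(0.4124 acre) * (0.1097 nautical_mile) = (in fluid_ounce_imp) 1.193e+10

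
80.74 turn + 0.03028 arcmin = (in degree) 2.907e+04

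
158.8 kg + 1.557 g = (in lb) 350.1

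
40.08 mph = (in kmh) 64.5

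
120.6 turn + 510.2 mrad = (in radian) 758.3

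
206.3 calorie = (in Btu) 0.8181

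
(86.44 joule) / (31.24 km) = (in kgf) 0.0002822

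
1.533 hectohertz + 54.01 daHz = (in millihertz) 6.934e+05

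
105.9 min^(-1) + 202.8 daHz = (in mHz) 2.03e+06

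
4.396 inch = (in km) 0.0001117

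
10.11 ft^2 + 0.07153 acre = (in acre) 0.07176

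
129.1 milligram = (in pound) 0.0002846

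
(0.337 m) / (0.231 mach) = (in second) 0.004285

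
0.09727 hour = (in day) 0.004053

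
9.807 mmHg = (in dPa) 1.307e+04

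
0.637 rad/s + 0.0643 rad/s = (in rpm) 6.697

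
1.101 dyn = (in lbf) 2.475e-06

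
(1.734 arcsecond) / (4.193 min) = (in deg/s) 1.915e-06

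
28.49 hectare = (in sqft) 3.067e+06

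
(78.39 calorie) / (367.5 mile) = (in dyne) 55.46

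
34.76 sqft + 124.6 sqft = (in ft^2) 159.4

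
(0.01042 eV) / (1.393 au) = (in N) 8.011e-33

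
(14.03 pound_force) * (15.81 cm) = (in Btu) 0.009352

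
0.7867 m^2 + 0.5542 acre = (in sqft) 2.415e+04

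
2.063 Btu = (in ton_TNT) 5.202e-07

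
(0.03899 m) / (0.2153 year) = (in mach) 1.686e-11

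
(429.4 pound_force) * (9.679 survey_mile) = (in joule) 2.975e+07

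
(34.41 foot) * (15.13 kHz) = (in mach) 466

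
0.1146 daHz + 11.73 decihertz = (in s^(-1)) 2.319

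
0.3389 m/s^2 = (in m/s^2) 0.3389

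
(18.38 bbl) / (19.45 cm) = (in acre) 0.003713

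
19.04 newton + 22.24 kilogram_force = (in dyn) 2.371e+07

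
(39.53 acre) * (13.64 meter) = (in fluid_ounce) 7.378e+10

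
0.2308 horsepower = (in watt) 172.1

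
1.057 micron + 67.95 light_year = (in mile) 3.995e+14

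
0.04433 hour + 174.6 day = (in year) 0.4784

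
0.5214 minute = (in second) 31.28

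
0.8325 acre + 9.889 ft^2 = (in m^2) 3370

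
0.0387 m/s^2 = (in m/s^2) 0.0387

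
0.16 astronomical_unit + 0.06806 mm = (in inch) 9.423e+11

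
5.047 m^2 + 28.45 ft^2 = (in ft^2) 82.78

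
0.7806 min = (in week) 7.744e-05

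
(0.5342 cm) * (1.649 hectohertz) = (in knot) 1.712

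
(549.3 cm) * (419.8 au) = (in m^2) 3.45e+14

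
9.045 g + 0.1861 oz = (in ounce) 0.5052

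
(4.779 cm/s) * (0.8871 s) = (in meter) 0.04239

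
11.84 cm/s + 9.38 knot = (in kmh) 17.8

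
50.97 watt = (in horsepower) 0.06835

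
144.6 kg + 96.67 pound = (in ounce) 6647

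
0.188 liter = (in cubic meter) 0.000188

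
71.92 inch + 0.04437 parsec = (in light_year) 0.1447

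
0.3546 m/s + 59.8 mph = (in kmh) 97.52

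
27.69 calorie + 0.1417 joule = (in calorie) 27.72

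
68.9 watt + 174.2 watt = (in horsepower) 0.326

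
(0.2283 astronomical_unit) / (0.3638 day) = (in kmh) 3.912e+06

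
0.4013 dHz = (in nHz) 4.013e+07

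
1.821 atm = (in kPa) 184.5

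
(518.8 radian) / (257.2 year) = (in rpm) 6.108e-07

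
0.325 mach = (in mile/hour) 247.5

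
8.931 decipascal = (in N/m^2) 0.8931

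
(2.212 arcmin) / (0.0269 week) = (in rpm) 3.777e-07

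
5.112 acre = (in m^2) 2.069e+04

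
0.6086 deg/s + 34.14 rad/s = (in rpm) 326.1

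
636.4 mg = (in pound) 0.001403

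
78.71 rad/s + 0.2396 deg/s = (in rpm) 751.7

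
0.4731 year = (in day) 172.7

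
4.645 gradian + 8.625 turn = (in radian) 54.27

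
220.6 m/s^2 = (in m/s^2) 220.6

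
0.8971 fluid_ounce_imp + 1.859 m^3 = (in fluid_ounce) 6.286e+04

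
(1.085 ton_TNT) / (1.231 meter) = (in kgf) 3.76e+08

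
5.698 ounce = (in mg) 1.615e+05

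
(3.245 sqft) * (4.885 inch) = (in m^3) 0.03741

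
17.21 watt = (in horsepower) 0.02308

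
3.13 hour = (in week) 0.01863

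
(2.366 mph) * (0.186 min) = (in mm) 1.18e+04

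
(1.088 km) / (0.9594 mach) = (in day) 3.855e-05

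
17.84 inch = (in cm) 45.31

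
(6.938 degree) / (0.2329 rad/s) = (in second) 0.5199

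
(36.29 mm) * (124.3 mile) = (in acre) 1.794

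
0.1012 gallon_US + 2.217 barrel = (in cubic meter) 0.3529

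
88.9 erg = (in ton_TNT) 2.125e-15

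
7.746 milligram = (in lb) 1.708e-05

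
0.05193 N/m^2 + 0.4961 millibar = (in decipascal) 496.6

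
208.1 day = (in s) 1.798e+07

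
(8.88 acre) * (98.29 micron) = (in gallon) 933.1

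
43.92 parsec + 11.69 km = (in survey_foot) 4.446e+18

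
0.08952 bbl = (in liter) 14.23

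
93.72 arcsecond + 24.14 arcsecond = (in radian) 0.0005714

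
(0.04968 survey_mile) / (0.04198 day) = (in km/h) 0.07936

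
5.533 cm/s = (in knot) 0.1076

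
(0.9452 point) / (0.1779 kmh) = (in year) 2.14e-10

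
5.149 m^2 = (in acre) 0.001272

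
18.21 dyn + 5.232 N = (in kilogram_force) 0.5335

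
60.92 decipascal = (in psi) 0.0008836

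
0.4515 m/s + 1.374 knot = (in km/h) 4.17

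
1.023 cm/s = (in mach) 3.004e-05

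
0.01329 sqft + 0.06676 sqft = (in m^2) 0.007437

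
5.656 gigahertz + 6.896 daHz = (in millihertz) 5.656e+12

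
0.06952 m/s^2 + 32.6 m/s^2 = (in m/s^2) 32.67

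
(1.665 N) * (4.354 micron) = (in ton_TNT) 1.733e-15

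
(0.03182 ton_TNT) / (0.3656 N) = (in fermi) 3.642e+23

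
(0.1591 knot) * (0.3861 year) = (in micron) 9.966e+11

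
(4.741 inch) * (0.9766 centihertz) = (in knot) 0.002286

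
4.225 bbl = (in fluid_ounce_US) 2.271e+04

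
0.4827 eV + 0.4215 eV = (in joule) 1.449e-19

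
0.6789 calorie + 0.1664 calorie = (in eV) 2.207e+19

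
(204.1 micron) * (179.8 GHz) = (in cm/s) 3.67e+09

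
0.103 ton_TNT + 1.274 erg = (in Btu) 4.085e+05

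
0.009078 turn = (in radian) 0.05704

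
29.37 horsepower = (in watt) 2.19e+04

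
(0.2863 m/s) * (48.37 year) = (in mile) 2.714e+05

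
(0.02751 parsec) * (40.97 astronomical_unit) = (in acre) 1.286e+24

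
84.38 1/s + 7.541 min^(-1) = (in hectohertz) 0.8451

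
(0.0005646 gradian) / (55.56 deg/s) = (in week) 1.512e-11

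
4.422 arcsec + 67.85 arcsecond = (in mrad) 0.3504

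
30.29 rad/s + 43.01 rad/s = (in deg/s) 4200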